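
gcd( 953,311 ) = 1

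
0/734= 0  =  0.00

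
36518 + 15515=52033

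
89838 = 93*966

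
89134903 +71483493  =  160618396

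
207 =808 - 601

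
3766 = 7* 538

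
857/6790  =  857/6790= 0.13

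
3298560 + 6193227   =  9491787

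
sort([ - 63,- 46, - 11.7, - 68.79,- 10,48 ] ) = [  -  68.79, - 63 ,-46, - 11.7, - 10,48 ] 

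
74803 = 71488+3315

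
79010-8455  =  70555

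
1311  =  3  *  437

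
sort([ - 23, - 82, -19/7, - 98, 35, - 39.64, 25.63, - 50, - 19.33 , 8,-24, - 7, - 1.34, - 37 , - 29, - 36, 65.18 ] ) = [ - 98, - 82, - 50, - 39.64, - 37, - 36, - 29,-24 , - 23, - 19.33, - 7,-19/7,-1.34, 8,25.63, 35,65.18 ]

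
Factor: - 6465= - 3^1*5^1*431^1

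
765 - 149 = 616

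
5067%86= 79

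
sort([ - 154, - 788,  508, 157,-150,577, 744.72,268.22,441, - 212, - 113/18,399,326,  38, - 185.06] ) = [ - 788, - 212,-185.06, - 154,-150 ,-113/18,38,157,268.22,326,399,441 , 508,577, 744.72 ] 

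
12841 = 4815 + 8026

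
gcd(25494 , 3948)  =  42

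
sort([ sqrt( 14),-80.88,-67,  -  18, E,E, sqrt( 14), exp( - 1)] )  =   [ - 80.88,  -  67, -18,exp(-1),E,E,sqrt(14), sqrt(14 )] 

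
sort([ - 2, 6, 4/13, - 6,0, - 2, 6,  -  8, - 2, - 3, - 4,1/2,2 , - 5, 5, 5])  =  [ - 8, - 6,-5, - 4, - 3, - 2, - 2, -2, 0,4/13, 1/2,2, 5, 5,6, 6] 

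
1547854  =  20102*77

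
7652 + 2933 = 10585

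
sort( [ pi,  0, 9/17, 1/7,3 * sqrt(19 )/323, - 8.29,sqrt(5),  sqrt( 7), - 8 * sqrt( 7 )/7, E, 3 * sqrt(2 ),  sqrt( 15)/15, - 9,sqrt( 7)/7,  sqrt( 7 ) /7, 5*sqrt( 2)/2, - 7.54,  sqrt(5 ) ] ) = [ - 9, - 8.29, - 7.54,-8*sqrt( 7)/7,0,3 *sqrt( 19)/323, 1/7, sqrt(15)/15, sqrt( 7)/7, sqrt(7)/7, 9/17, sqrt (5),sqrt( 5 ),sqrt(7 ), E, pi,  5*sqrt(2) /2,3*sqrt( 2)] 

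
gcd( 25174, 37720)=82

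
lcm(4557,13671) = 13671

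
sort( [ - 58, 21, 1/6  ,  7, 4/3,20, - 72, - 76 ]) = [ - 76, - 72, - 58,1/6, 4/3, 7,20, 21]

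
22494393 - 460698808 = - 438204415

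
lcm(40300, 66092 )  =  1652300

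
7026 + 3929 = 10955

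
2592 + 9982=12574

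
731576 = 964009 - 232433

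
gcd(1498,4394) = 2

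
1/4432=1/4432 = 0.00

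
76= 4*19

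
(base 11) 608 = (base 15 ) 33e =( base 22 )1b8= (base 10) 734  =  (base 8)1336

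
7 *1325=9275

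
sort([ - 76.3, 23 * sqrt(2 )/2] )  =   [ - 76.3,  23*sqrt(  2)/2] 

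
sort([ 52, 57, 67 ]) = [ 52  ,  57,67] 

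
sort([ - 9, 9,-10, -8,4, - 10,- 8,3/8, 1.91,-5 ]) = [-10, - 10, - 9, - 8, - 8,  -  5,3/8  ,  1.91,4  ,  9 ]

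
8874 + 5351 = 14225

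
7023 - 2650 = 4373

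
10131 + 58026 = 68157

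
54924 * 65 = 3570060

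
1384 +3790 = 5174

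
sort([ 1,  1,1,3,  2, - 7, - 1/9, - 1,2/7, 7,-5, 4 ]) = [ - 7 , - 5, - 1, - 1/9,2/7,1,1 , 1,2,3,4,7 ] 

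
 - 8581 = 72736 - 81317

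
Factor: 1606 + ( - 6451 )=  - 4845 = - 3^1*5^1*17^1 * 19^1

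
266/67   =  266/67 = 3.97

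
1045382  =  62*16861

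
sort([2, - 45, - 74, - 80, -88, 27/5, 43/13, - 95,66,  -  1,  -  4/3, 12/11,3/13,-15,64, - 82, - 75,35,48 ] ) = [ - 95, - 88,-82, - 80, - 75,- 74, - 45, - 15, - 4/3, - 1,3/13,12/11,2 , 43/13,27/5,35, 48 , 64,66] 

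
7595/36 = 210 + 35/36 = 210.97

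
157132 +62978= 220110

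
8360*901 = 7532360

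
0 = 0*750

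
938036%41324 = 28908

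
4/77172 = 1/19293 =0.00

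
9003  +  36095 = 45098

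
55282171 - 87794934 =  - 32512763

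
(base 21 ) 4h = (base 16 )65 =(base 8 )145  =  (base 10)101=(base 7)203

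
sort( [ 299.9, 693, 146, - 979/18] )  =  [-979/18, 146,299.9, 693 ]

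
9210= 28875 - 19665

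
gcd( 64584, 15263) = 1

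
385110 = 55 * 7002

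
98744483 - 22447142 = 76297341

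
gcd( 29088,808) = 808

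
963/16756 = 963/16756 = 0.06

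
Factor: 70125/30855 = 25/11=5^2*11^(-1)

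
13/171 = 13/171= 0.08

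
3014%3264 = 3014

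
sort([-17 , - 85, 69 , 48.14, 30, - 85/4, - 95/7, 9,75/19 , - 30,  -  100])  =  [  -  100, - 85,-30, - 85/4, - 17, - 95/7 , 75/19, 9 , 30,48.14,69 ] 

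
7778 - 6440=1338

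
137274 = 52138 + 85136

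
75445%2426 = 239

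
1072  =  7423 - 6351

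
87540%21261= 2496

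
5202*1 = 5202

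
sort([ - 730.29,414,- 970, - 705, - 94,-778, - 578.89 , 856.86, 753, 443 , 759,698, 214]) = [ - 970, - 778 , - 730.29, - 705,  -  578.89, - 94, 214, 414, 443, 698, 753, 759, 856.86 ]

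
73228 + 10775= 84003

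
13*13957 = 181441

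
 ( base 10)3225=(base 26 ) 4K1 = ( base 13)1611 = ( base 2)110010011001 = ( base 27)4BC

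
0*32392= 0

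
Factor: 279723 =3^1*93241^1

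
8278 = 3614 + 4664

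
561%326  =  235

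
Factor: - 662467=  - 13^1*131^1*389^1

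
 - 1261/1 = -1261 = - 1261.00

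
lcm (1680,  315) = 5040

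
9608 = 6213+3395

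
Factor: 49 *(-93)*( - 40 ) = 2^3*3^1 * 5^1*7^2*31^1 = 182280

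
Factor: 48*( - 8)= - 384 = - 2^7*3^1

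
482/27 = 482/27 = 17.85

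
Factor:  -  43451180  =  - 2^2 * 5^1* 2172559^1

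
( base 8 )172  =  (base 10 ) 122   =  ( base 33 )3N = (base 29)46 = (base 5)442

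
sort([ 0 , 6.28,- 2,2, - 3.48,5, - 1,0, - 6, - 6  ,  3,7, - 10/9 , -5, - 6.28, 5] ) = [ - 6.28,-6,-6,-5,-3.48 , - 2,  -  10/9, - 1,0,0,  2,3,5, 5,6.28,7]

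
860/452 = 215/113 = 1.90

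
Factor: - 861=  - 3^1*7^1*41^1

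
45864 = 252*182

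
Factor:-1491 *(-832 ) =2^6 * 3^1*7^1*13^1*71^1 = 1240512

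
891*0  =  0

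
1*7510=7510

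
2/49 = 2/49 = 0.04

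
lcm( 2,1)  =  2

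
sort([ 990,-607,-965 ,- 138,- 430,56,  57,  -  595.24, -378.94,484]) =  [ - 965,- 607,-595.24, - 430,-378.94, - 138,56,  57,484,990]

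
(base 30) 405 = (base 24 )665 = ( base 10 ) 3605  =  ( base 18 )B25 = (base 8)7025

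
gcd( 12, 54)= 6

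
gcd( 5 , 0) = 5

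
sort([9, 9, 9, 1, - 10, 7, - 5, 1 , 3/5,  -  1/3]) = [ - 10, - 5, - 1/3, 3/5 , 1,1,7,9, 9,9]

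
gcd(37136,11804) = 4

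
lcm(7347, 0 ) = 0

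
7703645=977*7885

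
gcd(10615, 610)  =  5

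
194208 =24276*8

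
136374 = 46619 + 89755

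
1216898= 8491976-7275078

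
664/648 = 83/81 = 1.02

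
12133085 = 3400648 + 8732437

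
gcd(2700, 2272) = 4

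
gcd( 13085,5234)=2617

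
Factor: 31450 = 2^1*5^2 * 17^1*37^1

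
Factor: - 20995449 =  - 3^1 * 29^1 * 241327^1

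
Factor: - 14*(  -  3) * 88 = 2^4*3^1*7^1*11^1 = 3696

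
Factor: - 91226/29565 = -2^1*3^( -4)*5^ (-1)*73^( - 1)*45613^1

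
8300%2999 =2302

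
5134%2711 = 2423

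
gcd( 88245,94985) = 5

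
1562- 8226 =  - 6664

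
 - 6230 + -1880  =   - 8110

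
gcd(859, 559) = 1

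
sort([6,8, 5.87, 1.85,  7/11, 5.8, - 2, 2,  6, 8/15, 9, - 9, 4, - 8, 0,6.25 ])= [ - 9, - 8,- 2,0, 8/15, 7/11,1.85, 2,4, 5.8, 5.87,  6 , 6,6.25, 8  ,  9 ] 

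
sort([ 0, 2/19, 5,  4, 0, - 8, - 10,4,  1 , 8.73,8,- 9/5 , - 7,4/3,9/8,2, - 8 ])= [ - 10, - 8,- 8, - 7, - 9/5,0,  0,2/19,1,9/8, 4/3, 2,4,4, 5,8,8.73 ]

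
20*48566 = 971320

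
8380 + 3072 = 11452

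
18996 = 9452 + 9544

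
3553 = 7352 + - 3799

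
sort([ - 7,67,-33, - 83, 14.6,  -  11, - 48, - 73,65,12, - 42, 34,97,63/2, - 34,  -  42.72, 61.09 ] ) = [ - 83,- 73, - 48, - 42.72, - 42,  -  34, - 33, -11, - 7,12  ,  14.6,63/2 , 34,61.09, 65, 67 , 97]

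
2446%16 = 14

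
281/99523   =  281/99523 = 0.00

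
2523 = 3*841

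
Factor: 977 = 977^1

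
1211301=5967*203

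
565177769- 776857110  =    -  211679341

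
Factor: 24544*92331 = 2266172064 = 2^5*3^2*13^1*59^1 * 10259^1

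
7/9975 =1/1425 =0.00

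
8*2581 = 20648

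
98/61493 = 98/61493 = 0.00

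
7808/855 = 7808/855 = 9.13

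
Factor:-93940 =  -2^2*5^1*  7^1*11^1 * 61^1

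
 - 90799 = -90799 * 1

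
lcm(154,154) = 154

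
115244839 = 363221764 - 247976925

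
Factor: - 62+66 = 4 = 2^2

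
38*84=3192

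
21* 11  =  231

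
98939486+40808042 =139747528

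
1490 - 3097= - 1607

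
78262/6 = 13043+2/3= 13043.67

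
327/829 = 327/829  =  0.39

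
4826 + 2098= 6924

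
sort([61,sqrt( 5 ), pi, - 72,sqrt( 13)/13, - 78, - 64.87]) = [ - 78, - 72,  -  64.87, sqrt( 13)/13, sqrt(5),pi, 61]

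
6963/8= 870 + 3/8 = 870.38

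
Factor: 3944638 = 2^1*23^1* 29^1*2957^1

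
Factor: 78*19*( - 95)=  - 140790  =  - 2^1*3^1 * 5^1*13^1*19^2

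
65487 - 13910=51577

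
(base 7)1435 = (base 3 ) 202221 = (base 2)1000110101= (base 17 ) 1g4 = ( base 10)565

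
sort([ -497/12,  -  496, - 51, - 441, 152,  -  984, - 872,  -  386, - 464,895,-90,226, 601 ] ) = [ -984, - 872,  -  496,  -  464, - 441, - 386, -90, - 51,-497/12,152,226,601,895]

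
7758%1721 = 874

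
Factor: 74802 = 2^1*3^1*7^1*13^1 * 137^1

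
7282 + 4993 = 12275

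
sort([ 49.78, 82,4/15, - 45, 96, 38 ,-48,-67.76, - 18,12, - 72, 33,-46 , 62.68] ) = [ - 72,-67.76,-48, - 46, - 45,  -  18 , 4/15, 12, 33,38, 49.78 , 62.68,82,96 ] 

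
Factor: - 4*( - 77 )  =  308 = 2^2*7^1*11^1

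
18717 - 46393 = - 27676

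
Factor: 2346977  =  2346977^1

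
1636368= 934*1752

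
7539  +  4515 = 12054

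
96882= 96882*1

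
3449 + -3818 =-369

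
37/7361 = 37/7361 = 0.01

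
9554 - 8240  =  1314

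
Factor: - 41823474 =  - 2^1*3^1*7^1*11^1*90527^1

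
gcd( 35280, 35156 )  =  4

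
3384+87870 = 91254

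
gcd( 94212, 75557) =1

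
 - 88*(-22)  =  1936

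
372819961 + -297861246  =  74958715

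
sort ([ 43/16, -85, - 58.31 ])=[ - 85,  -  58.31,43/16]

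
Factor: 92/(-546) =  - 2^1*3^(-1)*7^(-1)*13^(  -  1)*23^1 = -46/273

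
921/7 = 921/7 = 131.57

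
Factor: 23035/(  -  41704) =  - 2^( - 3 ) * 5^1*13^( - 1 )*17^1*271^1*401^( - 1)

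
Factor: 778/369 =2^1*3^( - 2)*41^( - 1 ) * 389^1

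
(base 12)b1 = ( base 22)61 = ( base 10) 133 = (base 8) 205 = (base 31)49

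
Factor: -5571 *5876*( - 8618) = 2^3 * 3^2*13^1*31^1*113^1*139^1*619^1 = 282111919128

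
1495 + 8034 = 9529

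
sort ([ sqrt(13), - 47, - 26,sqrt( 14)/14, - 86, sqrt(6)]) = [ - 86, - 47  , - 26, sqrt(14) /14, sqrt(6), sqrt( 13)]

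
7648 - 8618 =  - 970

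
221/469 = 221/469 = 0.47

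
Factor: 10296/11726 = 2^2*3^2* 41^( - 1) = 36/41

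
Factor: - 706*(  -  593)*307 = 2^1*307^1*353^1*593^1 = 128528006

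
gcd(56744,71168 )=8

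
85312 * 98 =8360576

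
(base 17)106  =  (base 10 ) 295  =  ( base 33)8v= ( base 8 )447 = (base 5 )2140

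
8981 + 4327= 13308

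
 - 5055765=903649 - 5959414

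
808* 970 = 783760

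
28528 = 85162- 56634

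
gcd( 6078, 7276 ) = 2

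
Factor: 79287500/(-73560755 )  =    -  2^2*5^4 * 2609^ ( -1)*5639^( - 1)* 6343^1= - 15857500/14712151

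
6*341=2046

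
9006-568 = 8438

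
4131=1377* 3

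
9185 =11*835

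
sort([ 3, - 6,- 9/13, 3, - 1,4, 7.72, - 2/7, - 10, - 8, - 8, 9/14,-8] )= [ - 10, - 8,  -  8, - 8, - 6 , - 1, - 9/13, -2/7,9/14,  3,  3 , 4,7.72]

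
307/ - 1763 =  - 1 + 1456/1763 = -0.17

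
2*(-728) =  - 1456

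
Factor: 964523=7^1*227^1*607^1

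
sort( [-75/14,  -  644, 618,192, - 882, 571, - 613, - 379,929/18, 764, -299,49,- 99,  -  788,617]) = [-882,  -  788,-644, - 613, - 379, - 299, - 99, - 75/14, 49,929/18,192,571, 617, 618,764]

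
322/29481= 322/29481 = 0.01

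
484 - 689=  - 205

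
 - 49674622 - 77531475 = -127206097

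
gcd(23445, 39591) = 9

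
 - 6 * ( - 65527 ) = 393162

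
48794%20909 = 6976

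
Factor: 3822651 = 3^2*7^1*47^1*1291^1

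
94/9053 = 94/9053 = 0.01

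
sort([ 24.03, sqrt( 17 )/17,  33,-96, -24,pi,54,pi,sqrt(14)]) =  [ - 96, - 24,sqrt( 17 )/17,pi,pi,sqrt (14), 24.03,33 , 54] 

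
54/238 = 27/119 = 0.23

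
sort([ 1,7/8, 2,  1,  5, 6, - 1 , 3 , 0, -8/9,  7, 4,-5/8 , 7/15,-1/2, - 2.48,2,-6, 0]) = [ - 6, - 2.48, -1, - 8/9,-5/8,  -  1/2, 0, 0, 7/15, 7/8,  1,  1,  2, 2, 3, 4, 5,  6, 7]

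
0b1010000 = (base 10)80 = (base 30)2K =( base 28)2O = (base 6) 212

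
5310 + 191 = 5501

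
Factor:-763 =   -  7^1*109^1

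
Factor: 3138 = 2^1*3^1*523^1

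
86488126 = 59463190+27024936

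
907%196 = 123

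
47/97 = 47/97 = 0.48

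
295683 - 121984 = 173699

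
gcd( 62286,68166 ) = 42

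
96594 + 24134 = 120728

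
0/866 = 0 = 0.00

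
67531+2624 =70155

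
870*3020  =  2627400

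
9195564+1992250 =11187814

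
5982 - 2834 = 3148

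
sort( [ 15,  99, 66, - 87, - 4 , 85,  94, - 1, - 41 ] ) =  [ - 87, - 41, - 4, - 1, 15,66,85,94, 99]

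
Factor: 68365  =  5^1*11^2*113^1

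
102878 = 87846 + 15032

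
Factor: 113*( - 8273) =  - 934849 = - 113^1 * 8273^1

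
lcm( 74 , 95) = 7030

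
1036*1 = 1036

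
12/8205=4/2735 = 0.00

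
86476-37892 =48584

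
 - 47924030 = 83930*( - 571 )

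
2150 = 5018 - 2868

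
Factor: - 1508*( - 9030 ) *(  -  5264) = -2^7*3^1*5^1*7^2*13^1*29^1*43^1 * 47^1 = -  71681151360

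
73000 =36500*2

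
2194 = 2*1097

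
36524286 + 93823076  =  130347362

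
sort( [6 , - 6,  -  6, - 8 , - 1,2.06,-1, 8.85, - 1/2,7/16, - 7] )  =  [  -  8, - 7,  -  6, - 6, - 1, - 1 , - 1/2, 7/16, 2.06 , 6,8.85]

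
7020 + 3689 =10709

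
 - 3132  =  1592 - 4724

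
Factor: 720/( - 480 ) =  -3/2 = -  2^( - 1) *3^1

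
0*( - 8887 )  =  0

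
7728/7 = 1104=1104.00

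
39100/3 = 39100/3 =13033.33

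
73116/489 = 149+85/163 = 149.52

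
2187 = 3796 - 1609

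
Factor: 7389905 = 5^1*83^1*17807^1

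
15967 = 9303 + 6664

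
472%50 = 22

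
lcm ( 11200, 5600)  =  11200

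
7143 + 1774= 8917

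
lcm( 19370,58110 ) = 58110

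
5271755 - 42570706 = - 37298951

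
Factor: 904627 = 904627^1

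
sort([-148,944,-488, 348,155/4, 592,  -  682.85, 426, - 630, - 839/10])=[  -  682.85, - 630,  -  488, - 148,  -  839/10,155/4,  348,426,  592, 944] 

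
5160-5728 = -568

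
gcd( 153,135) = 9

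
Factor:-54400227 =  - 3^1 *7^1*61^1*42467^1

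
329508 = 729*452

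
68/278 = 34/139 = 0.24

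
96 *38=3648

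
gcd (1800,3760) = 40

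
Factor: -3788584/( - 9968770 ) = 2^2*5^( - 1)*7^( - 1 )*53^(-1 ) * 139^1 * 2687^( - 1)*3407^1 = 1894292/4984385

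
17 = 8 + 9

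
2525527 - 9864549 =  - 7339022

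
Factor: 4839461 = 11^1*79^1*5569^1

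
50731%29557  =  21174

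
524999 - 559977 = - 34978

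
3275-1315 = 1960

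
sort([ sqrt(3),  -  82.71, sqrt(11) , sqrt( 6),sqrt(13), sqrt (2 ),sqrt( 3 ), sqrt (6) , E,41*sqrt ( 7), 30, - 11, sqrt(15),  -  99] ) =[ - 99, - 82.71 , - 11,sqrt(2 ),sqrt( 3 ),sqrt(3), sqrt( 6 ), sqrt(6 ) , E, sqrt (11 ),  sqrt(13 ), sqrt( 15), 30,41*sqrt (7) ]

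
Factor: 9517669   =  7^1 * 251^1 *5417^1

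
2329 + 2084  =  4413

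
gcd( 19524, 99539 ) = 1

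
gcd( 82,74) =2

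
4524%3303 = 1221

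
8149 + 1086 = 9235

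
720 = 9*80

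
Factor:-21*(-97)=3^1*7^1 * 97^1= 2037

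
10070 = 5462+4608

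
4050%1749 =552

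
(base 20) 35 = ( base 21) 32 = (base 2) 1000001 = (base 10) 65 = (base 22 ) 2l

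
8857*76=673132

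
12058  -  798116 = -786058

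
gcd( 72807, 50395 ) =1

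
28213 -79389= - 51176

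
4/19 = 4/19 = 0.21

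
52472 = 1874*28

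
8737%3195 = 2347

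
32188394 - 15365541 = 16822853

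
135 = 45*3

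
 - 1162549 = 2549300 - 3711849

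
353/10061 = 353/10061= 0.04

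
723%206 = 105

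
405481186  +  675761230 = 1081242416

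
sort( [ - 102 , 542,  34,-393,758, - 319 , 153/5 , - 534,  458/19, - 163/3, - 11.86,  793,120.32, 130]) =[ - 534, - 393, - 319,-102 , - 163/3,  -  11.86,458/19  ,  153/5,34 , 120.32,130,  542, 758,793]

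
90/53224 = 45/26612 = 0.00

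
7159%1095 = 589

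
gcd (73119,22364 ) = 1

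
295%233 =62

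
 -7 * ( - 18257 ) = 127799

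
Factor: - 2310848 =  - 2^6*36107^1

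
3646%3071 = 575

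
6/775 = 6/775= 0.01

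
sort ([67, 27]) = [ 27,67]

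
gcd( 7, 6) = 1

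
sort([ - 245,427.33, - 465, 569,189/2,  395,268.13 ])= [ - 465, - 245, 189/2,268.13, 395, 427.33, 569]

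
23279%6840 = 2759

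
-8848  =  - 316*28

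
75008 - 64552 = 10456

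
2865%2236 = 629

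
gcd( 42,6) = 6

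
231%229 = 2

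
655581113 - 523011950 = 132569163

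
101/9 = 11+2/9 = 11.22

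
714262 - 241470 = 472792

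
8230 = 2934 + 5296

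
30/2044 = 15/1022=   0.01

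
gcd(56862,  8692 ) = 2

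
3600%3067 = 533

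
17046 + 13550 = 30596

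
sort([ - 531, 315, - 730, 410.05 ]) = [  -  730, - 531,315, 410.05] 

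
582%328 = 254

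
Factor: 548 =2^2*137^1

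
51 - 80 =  -29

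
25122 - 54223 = -29101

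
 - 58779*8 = -470232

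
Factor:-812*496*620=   -249706240 =-2^8*5^1*7^1*29^1*31^2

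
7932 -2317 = 5615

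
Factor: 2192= 2^4*137^1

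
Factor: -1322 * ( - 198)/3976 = 2^( - 1 )*3^2*7^ ( - 1)*11^1*71^( - 1)*661^1 = 65439/994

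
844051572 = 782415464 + 61636108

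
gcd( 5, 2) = 1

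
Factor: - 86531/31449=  - 3^(-1)*11^( - 1 ) *953^( - 1)*86531^1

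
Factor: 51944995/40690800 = 2^ ( - 4)*3^ ( - 2 )*5^( - 1 )*31^1*89^( - 1 )*127^( - 1 )*139^1*2411^1 = 10388999/8138160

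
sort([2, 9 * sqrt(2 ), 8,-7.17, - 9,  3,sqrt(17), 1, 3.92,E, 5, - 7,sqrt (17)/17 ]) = [- 9, - 7.17 , - 7, sqrt(17)/17, 1, 2, E,3, 3.92, sqrt( 17), 5, 8, 9*sqrt(2)]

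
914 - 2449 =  - 1535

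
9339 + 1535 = 10874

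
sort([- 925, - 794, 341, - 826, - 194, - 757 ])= [ - 925,  -  826 , - 794, - 757, - 194,341] 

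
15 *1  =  15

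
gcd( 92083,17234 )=1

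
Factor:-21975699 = - 3^1*127^1 * 57679^1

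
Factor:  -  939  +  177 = - 762 = - 2^1*3^1 * 127^1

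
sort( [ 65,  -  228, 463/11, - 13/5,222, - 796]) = [-796, - 228,- 13/5 , 463/11, 65,222 ] 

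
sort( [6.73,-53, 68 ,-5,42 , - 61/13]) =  [-53, - 5, - 61/13,6.73,42, 68 ]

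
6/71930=3/35965 = 0.00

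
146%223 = 146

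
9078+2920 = 11998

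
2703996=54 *50074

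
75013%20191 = 14440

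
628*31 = 19468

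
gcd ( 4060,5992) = 28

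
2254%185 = 34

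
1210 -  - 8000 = 9210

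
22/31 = 22/31 =0.71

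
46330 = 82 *565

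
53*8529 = 452037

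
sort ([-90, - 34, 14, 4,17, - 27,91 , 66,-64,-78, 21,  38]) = [ - 90, - 78, - 64, - 34,- 27 , 4,14, 17, 21,38,66, 91]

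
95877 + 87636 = 183513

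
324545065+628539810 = 953084875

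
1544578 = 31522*49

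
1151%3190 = 1151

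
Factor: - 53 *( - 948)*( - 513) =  - 2^2*3^4*19^1*53^1*79^1 = -25775172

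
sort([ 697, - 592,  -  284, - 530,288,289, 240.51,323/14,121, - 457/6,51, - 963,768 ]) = [-963, - 592,-530, - 284, - 457/6,323/14,51,121, 240.51, 288, 289, 697,768] 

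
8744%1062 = 248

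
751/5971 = 751/5971 = 0.13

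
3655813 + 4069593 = 7725406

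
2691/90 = 29 + 9/10 = 29.90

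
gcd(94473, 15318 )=9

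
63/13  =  63/13 = 4.85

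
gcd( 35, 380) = 5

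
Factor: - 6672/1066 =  - 2^3*3^1*13^( - 1) * 41^( - 1)*139^1 = - 3336/533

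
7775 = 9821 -2046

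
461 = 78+383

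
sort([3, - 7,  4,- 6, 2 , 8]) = [ - 7, - 6 , 2 , 3,  4,  8]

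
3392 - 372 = 3020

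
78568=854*92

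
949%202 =141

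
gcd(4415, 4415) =4415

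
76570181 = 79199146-2628965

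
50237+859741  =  909978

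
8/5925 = 8/5925 = 0.00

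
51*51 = 2601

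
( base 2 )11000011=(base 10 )195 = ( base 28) 6r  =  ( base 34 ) 5P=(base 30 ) 6F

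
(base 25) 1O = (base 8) 61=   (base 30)1j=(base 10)49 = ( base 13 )3a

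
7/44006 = 7/44006 = 0.00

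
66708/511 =66708/511 = 130.54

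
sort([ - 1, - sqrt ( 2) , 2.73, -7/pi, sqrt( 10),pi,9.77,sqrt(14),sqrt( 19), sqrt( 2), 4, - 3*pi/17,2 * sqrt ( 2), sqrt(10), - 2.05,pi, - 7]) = [ - 7,-7/pi, - 2.05, - sqrt( 2), - 1, - 3*pi/17, sqrt( 2), 2.73, 2 *sqrt( 2), pi,pi,  sqrt( 10 ),  sqrt(10),sqrt ( 14 ),4, sqrt( 19),9.77]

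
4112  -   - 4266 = 8378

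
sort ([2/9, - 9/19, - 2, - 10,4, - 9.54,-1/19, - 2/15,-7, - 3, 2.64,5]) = [ -10, - 9.54,-7, - 3, - 2, - 9/19 , - 2/15  , - 1/19 , 2/9,  2.64,4 , 5] 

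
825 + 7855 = 8680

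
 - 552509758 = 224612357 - 777122115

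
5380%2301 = 778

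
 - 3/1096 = -3/1096 =- 0.00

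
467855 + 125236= 593091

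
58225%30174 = 28051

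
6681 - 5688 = 993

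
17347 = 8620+8727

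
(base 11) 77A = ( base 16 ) 3a6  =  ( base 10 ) 934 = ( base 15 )424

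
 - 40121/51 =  - 40121/51 = - 786.69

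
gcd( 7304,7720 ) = 8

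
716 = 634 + 82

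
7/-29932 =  - 1/4276 = - 0.00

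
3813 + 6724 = 10537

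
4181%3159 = 1022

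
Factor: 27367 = 27367^1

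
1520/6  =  253 +1/3 = 253.33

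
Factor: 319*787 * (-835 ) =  - 209629255  =  -5^1*11^1*29^1*167^1*787^1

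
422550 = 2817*150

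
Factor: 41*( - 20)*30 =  - 24600 = - 2^3*3^1*5^2*41^1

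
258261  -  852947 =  - 594686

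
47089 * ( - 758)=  - 35693462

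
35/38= 35/38 = 0.92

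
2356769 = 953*2473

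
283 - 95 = 188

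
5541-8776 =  - 3235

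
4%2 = 0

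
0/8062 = 0 =0.00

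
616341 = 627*983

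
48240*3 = 144720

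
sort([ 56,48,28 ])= [ 28, 48, 56 ] 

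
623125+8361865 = 8984990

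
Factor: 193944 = 2^3 * 3^1*8081^1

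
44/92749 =44/92749  =  0.00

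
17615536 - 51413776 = - 33798240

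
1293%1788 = 1293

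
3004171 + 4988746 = 7992917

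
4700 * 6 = 28200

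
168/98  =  12/7 = 1.71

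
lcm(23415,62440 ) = 187320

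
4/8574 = 2/4287= 0.00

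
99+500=599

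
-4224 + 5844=1620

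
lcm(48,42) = 336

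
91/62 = 1 + 29/62 = 1.47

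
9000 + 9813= 18813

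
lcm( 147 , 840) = 5880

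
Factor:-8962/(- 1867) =2^1*1867^(  -  1 )*4481^1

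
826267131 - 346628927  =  479638204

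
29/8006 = 29/8006 = 0.00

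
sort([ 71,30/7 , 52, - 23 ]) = [ - 23,30/7,52, 71] 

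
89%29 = 2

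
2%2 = 0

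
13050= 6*2175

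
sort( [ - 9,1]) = [ - 9,1 ] 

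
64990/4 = 16247  +  1/2 = 16247.50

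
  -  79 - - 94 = 15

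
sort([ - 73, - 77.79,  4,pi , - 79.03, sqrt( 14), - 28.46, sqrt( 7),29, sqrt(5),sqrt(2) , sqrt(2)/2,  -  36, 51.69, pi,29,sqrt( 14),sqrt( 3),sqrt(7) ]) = [-79.03, - 77.79, - 73, - 36, - 28.46,sqrt (2 )/2, sqrt(2),sqrt(3), sqrt( 5), sqrt(7), sqrt( 7),pi, pi,sqrt(14),sqrt(14 ), 4,  29, 29,51.69] 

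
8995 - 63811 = -54816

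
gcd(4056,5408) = 1352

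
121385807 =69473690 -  - 51912117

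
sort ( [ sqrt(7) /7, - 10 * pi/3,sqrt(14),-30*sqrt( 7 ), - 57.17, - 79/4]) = [ - 30*sqrt(7), - 57.17, - 79/4, - 10 * pi/3, sqrt(7 ) /7,sqrt(14 )]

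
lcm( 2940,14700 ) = 14700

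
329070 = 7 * 47010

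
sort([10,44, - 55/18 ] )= [ - 55/18, 10, 44 ] 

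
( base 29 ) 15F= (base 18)31b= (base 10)1001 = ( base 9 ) 1332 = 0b1111101001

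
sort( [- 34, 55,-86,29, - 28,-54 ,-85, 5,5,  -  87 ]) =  [ - 87,-86,-85, - 54, - 34,-28, 5,5,29, 55 ] 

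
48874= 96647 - 47773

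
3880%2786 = 1094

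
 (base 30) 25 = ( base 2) 1000001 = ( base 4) 1001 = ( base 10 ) 65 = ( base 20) 35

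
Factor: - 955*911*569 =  - 495032845 = -  5^1*  191^1 * 569^1 * 911^1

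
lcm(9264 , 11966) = 287184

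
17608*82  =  1443856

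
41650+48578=90228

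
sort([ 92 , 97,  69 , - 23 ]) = [  -  23, 69, 92,97]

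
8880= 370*24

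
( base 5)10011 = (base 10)631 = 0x277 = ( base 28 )mf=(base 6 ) 2531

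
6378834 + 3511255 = 9890089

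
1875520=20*93776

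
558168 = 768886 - 210718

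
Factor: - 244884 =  - 2^2*3^1*20407^1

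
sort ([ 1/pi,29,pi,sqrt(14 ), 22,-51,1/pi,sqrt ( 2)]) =[ - 51, 1/pi, 1/pi , sqrt(2 ),pi , sqrt (14), 22, 29] 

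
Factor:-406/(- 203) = 2  =  2^1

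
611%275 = 61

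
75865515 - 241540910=-165675395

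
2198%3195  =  2198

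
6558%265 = 198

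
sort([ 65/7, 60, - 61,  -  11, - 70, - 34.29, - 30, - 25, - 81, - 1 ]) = [ - 81, - 70, - 61, - 34.29, - 30 , - 25, - 11, - 1, 65/7,60] 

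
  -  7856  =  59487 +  - 67343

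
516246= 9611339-9095093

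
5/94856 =5/94856 = 0.00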